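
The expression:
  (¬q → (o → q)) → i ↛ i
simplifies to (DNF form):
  o ∧ ¬q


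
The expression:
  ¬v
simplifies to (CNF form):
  ¬v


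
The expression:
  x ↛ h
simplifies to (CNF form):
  x ∧ ¬h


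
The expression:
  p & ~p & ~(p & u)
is never true.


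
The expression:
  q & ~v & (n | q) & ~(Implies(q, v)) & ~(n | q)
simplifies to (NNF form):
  False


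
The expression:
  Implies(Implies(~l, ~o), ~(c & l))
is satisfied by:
  {l: False, c: False}
  {c: True, l: False}
  {l: True, c: False}


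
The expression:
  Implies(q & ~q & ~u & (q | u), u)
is always true.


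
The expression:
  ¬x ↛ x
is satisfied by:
  {x: False}


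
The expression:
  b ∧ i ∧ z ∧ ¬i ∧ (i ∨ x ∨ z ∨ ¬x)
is never true.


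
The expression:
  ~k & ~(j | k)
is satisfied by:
  {j: False, k: False}


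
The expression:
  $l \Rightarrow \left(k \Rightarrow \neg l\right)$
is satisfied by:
  {l: False, k: False}
  {k: True, l: False}
  {l: True, k: False}


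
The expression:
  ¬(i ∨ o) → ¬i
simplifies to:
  True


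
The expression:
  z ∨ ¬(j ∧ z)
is always true.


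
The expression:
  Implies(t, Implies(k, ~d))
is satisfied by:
  {k: False, t: False, d: False}
  {d: True, k: False, t: False}
  {t: True, k: False, d: False}
  {d: True, t: True, k: False}
  {k: True, d: False, t: False}
  {d: True, k: True, t: False}
  {t: True, k: True, d: False}


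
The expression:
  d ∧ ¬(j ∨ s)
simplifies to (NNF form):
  d ∧ ¬j ∧ ¬s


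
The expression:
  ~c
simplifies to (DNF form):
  ~c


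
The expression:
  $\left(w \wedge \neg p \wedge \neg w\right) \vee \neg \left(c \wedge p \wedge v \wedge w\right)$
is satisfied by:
  {w: False, v: False, p: False, c: False}
  {c: True, w: False, v: False, p: False}
  {p: True, w: False, v: False, c: False}
  {c: True, p: True, w: False, v: False}
  {v: True, c: False, w: False, p: False}
  {c: True, v: True, w: False, p: False}
  {p: True, v: True, c: False, w: False}
  {c: True, p: True, v: True, w: False}
  {w: True, p: False, v: False, c: False}
  {c: True, w: True, p: False, v: False}
  {p: True, w: True, c: False, v: False}
  {c: True, p: True, w: True, v: False}
  {v: True, w: True, p: False, c: False}
  {c: True, v: True, w: True, p: False}
  {p: True, v: True, w: True, c: False}


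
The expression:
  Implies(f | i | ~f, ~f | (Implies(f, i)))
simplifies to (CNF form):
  i | ~f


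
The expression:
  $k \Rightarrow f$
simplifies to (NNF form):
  $f \vee \neg k$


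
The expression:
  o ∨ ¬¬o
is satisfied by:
  {o: True}


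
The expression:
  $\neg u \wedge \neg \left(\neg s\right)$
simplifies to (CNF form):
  $s \wedge \neg u$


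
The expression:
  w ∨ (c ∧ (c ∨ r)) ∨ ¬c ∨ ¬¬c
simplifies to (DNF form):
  True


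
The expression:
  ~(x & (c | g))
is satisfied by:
  {c: False, x: False, g: False}
  {g: True, c: False, x: False}
  {c: True, g: False, x: False}
  {g: True, c: True, x: False}
  {x: True, g: False, c: False}


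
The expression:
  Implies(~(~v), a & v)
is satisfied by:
  {a: True, v: False}
  {v: False, a: False}
  {v: True, a: True}


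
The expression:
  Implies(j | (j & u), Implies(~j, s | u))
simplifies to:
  True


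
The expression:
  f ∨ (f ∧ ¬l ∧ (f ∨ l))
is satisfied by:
  {f: True}


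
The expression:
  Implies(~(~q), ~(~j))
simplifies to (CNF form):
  j | ~q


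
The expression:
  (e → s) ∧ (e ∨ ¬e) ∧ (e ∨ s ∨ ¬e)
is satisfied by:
  {s: True, e: False}
  {e: False, s: False}
  {e: True, s: True}


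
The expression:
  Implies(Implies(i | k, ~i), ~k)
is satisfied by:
  {i: True, k: False}
  {k: False, i: False}
  {k: True, i: True}


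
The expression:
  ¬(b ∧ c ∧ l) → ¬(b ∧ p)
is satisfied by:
  {c: True, l: True, p: False, b: False}
  {c: True, l: False, p: False, b: False}
  {l: True, c: False, p: False, b: False}
  {c: False, l: False, p: False, b: False}
  {b: True, c: True, l: True, p: False}
  {b: True, c: True, l: False, p: False}
  {b: True, l: True, c: False, p: False}
  {b: True, l: False, c: False, p: False}
  {c: True, p: True, l: True, b: False}
  {c: True, p: True, l: False, b: False}
  {p: True, l: True, c: False, b: False}
  {p: True, c: False, l: False, b: False}
  {b: True, c: True, p: True, l: True}


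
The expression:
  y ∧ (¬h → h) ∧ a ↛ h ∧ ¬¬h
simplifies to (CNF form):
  False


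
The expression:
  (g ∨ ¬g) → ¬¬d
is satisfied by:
  {d: True}


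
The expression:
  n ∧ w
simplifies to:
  n ∧ w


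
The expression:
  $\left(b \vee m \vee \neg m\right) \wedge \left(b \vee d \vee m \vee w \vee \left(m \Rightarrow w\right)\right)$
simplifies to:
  $\text{True}$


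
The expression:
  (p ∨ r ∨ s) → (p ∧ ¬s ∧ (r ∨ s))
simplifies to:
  ¬s ∧ (p ∨ ¬r) ∧ (r ∨ ¬p)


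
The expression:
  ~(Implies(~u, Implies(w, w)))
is never true.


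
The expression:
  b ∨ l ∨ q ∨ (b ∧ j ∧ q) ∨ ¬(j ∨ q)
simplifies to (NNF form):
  b ∨ l ∨ q ∨ ¬j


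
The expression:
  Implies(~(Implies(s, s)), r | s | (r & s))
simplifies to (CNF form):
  True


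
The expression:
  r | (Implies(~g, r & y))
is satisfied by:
  {r: True, g: True}
  {r: True, g: False}
  {g: True, r: False}


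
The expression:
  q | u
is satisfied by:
  {q: True, u: True}
  {q: True, u: False}
  {u: True, q: False}


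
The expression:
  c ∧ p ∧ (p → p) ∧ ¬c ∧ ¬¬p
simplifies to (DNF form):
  False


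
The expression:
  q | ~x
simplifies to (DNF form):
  q | ~x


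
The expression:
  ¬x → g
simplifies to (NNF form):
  g ∨ x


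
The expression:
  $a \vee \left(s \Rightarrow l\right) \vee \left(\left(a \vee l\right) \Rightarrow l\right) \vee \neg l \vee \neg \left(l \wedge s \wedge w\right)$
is always true.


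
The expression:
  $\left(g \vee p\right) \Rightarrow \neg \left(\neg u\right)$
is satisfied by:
  {u: True, p: False, g: False}
  {u: True, g: True, p: False}
  {u: True, p: True, g: False}
  {u: True, g: True, p: True}
  {g: False, p: False, u: False}


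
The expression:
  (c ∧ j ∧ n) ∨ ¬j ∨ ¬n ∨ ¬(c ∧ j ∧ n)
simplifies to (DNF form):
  True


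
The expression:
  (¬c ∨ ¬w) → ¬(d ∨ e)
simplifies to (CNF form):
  (c ∨ ¬d) ∧ (c ∨ ¬e) ∧ (w ∨ ¬d) ∧ (w ∨ ¬e)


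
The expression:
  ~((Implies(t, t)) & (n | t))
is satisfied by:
  {n: False, t: False}


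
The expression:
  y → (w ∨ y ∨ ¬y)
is always true.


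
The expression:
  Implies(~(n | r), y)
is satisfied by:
  {r: True, n: True, y: True}
  {r: True, n: True, y: False}
  {r: True, y: True, n: False}
  {r: True, y: False, n: False}
  {n: True, y: True, r: False}
  {n: True, y: False, r: False}
  {y: True, n: False, r: False}


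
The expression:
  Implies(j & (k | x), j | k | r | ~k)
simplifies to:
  True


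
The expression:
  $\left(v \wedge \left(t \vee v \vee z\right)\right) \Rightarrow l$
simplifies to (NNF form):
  $l \vee \neg v$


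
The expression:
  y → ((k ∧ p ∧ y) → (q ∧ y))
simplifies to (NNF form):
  q ∨ ¬k ∨ ¬p ∨ ¬y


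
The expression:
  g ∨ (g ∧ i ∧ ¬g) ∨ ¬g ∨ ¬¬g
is always true.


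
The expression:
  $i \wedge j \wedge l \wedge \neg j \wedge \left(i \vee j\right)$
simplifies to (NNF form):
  $\text{False}$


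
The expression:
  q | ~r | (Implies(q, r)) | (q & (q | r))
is always true.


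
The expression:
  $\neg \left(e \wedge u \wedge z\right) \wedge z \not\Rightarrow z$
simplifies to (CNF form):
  $\text{False}$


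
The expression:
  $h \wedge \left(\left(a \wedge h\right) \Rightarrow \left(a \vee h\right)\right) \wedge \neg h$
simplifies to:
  $\text{False}$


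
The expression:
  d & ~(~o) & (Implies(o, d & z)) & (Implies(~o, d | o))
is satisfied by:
  {z: True, d: True, o: True}


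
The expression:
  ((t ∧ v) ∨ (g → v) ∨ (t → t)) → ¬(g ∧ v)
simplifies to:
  ¬g ∨ ¬v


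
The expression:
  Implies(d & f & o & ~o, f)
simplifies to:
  True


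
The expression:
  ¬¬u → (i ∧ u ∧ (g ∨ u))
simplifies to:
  i ∨ ¬u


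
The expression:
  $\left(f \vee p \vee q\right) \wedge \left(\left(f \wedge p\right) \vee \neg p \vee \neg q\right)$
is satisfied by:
  {f: True, p: False, q: False}
  {q: True, f: True, p: False}
  {f: True, p: True, q: False}
  {q: True, f: True, p: True}
  {q: True, p: False, f: False}
  {p: True, q: False, f: False}


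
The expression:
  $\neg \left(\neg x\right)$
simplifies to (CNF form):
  $x$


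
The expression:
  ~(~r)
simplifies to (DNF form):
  r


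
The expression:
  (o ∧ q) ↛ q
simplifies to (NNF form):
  False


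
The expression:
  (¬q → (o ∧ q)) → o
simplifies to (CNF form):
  o ∨ ¬q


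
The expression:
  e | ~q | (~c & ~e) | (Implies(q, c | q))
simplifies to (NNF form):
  True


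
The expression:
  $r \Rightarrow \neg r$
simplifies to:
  $\neg r$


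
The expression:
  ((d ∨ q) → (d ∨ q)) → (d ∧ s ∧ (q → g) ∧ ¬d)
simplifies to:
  False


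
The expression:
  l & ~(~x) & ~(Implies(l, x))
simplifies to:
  False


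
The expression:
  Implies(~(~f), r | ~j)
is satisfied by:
  {r: True, j: False, f: False}
  {r: False, j: False, f: False}
  {f: True, r: True, j: False}
  {f: True, r: False, j: False}
  {j: True, r: True, f: False}
  {j: True, r: False, f: False}
  {j: True, f: True, r: True}


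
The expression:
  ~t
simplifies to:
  ~t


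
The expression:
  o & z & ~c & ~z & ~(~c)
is never true.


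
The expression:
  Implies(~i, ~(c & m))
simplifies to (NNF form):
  i | ~c | ~m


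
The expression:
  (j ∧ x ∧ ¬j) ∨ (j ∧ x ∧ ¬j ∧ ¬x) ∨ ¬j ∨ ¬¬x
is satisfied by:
  {x: True, j: False}
  {j: False, x: False}
  {j: True, x: True}


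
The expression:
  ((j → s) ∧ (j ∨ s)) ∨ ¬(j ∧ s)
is always true.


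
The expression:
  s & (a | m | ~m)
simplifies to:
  s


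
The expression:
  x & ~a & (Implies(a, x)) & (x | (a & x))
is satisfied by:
  {x: True, a: False}


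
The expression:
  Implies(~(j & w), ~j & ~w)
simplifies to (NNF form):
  (j & w) | (~j & ~w)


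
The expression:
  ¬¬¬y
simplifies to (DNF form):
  ¬y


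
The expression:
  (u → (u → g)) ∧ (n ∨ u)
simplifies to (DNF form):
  (g ∧ u) ∨ (n ∧ ¬u)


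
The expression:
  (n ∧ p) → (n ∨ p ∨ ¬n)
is always true.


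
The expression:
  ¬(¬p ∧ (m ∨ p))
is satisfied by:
  {p: True, m: False}
  {m: False, p: False}
  {m: True, p: True}


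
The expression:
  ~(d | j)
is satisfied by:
  {d: False, j: False}


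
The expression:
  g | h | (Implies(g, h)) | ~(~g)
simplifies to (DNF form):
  True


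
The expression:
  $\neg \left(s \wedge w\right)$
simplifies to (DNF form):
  $\neg s \vee \neg w$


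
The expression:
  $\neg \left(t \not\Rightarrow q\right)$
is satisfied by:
  {q: True, t: False}
  {t: False, q: False}
  {t: True, q: True}


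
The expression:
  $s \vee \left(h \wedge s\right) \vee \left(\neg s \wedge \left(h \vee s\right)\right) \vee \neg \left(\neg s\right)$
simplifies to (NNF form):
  $h \vee s$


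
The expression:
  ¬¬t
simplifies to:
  t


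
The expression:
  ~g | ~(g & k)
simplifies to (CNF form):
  ~g | ~k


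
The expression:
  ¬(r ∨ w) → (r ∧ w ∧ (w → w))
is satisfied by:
  {r: True, w: True}
  {r: True, w: False}
  {w: True, r: False}


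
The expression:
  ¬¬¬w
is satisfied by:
  {w: False}


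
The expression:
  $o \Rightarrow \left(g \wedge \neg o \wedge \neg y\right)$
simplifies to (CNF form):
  $\neg o$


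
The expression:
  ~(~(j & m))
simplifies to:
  j & m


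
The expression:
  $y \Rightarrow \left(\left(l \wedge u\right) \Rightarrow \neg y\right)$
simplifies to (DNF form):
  $\neg l \vee \neg u \vee \neg y$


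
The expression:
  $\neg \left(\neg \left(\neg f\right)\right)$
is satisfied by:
  {f: False}


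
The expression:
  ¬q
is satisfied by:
  {q: False}


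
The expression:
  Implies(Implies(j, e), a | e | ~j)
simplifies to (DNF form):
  True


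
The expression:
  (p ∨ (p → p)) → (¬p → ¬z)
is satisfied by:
  {p: True, z: False}
  {z: False, p: False}
  {z: True, p: True}


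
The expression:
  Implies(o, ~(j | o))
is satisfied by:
  {o: False}


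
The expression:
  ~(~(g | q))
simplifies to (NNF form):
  g | q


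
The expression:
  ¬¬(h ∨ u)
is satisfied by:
  {u: True, h: True}
  {u: True, h: False}
  {h: True, u: False}


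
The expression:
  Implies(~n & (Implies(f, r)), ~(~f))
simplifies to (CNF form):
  f | n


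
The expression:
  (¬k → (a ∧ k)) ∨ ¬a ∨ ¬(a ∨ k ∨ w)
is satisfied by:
  {k: True, a: False}
  {a: False, k: False}
  {a: True, k: True}


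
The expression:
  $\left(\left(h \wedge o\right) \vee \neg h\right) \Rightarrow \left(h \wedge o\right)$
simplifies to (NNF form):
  $h$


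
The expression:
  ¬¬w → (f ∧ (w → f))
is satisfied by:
  {f: True, w: False}
  {w: False, f: False}
  {w: True, f: True}


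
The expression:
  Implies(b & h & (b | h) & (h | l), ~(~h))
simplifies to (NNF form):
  True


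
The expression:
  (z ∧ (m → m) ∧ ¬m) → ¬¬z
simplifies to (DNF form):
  True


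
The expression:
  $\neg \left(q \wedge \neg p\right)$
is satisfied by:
  {p: True, q: False}
  {q: False, p: False}
  {q: True, p: True}


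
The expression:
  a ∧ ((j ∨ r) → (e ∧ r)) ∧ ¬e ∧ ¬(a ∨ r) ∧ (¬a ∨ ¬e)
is never true.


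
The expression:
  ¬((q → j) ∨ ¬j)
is never true.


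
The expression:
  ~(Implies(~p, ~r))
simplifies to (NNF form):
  r & ~p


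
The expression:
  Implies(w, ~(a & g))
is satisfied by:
  {w: False, a: False, g: False}
  {g: True, w: False, a: False}
  {a: True, w: False, g: False}
  {g: True, a: True, w: False}
  {w: True, g: False, a: False}
  {g: True, w: True, a: False}
  {a: True, w: True, g: False}


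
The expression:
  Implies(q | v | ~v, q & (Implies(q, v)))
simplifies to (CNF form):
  q & v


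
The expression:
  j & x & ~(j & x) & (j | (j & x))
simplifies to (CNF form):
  False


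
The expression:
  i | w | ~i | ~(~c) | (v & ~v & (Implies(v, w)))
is always true.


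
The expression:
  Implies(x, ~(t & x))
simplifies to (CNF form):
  ~t | ~x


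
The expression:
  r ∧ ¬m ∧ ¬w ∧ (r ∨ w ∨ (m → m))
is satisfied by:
  {r: True, w: False, m: False}


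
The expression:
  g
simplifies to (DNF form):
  g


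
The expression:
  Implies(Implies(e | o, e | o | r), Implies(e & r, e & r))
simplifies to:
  True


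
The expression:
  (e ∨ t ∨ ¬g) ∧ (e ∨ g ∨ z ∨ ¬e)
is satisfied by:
  {t: True, e: True, g: False}
  {t: True, g: False, e: False}
  {e: True, g: False, t: False}
  {e: False, g: False, t: False}
  {t: True, e: True, g: True}
  {t: True, g: True, e: False}
  {e: True, g: True, t: False}


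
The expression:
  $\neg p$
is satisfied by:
  {p: False}


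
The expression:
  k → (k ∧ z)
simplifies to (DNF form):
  z ∨ ¬k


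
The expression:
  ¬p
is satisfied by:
  {p: False}


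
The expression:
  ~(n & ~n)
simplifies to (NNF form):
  True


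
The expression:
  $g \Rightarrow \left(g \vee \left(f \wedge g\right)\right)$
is always true.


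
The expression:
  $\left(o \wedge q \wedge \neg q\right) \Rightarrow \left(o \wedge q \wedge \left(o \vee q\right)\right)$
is always true.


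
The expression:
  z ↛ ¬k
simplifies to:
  k ∧ z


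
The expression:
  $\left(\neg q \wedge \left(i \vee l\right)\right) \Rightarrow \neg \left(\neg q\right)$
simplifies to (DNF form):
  $q \vee \left(\neg i \wedge \neg l\right)$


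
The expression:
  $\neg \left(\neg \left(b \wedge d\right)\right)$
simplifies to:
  $b \wedge d$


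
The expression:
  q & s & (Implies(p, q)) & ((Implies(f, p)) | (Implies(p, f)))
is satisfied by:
  {s: True, q: True}


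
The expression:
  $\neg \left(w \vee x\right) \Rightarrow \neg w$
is always true.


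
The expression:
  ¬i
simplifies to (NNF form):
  ¬i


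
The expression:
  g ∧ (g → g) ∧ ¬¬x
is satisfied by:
  {x: True, g: True}


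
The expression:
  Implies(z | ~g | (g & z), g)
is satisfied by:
  {g: True}


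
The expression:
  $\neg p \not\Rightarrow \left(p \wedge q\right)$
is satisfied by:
  {p: False}


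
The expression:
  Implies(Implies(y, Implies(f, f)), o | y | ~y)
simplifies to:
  True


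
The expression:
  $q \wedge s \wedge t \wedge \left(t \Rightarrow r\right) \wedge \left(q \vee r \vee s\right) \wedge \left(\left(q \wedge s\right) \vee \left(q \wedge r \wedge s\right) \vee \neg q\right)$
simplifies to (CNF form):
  $q \wedge r \wedge s \wedge t$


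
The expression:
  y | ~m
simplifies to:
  y | ~m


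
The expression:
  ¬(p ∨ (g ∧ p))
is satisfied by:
  {p: False}


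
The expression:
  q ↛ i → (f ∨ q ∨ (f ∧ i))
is always true.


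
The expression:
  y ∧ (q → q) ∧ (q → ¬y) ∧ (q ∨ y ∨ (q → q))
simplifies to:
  y ∧ ¬q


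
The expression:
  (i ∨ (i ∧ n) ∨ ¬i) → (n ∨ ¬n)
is always true.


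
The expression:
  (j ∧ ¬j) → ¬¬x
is always true.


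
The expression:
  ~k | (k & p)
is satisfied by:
  {p: True, k: False}
  {k: False, p: False}
  {k: True, p: True}


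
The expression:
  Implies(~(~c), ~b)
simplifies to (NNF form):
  ~b | ~c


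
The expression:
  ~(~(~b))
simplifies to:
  ~b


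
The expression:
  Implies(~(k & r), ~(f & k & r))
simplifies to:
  True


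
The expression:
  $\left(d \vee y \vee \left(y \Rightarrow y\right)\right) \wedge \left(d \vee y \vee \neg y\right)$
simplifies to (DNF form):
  $\text{True}$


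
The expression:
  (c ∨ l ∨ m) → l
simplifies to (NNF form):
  l ∨ (¬c ∧ ¬m)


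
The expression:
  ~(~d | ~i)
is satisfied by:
  {i: True, d: True}


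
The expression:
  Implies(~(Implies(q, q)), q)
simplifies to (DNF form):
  True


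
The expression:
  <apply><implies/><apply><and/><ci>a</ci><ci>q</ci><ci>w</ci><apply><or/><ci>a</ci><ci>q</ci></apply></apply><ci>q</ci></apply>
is always true.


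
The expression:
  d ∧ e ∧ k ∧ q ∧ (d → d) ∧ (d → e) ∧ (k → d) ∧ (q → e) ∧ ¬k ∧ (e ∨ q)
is never true.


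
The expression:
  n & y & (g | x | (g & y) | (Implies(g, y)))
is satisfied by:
  {y: True, n: True}


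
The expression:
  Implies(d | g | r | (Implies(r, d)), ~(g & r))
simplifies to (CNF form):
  ~g | ~r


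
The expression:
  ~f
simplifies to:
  ~f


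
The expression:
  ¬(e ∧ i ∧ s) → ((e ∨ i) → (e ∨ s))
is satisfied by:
  {e: True, s: True, i: False}
  {e: True, s: False, i: False}
  {s: True, e: False, i: False}
  {e: False, s: False, i: False}
  {i: True, e: True, s: True}
  {i: True, e: True, s: False}
  {i: True, s: True, e: False}


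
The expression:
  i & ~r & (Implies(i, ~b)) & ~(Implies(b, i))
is never true.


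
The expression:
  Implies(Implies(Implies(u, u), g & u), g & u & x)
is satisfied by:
  {x: True, g: False, u: False}
  {g: False, u: False, x: False}
  {x: True, u: True, g: False}
  {u: True, g: False, x: False}
  {x: True, g: True, u: False}
  {g: True, x: False, u: False}
  {x: True, u: True, g: True}


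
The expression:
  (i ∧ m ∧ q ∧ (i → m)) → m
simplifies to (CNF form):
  True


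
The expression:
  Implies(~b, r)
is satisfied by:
  {r: True, b: True}
  {r: True, b: False}
  {b: True, r: False}


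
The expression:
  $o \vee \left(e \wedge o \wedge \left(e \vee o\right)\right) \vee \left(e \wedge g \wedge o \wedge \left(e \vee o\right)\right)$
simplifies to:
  $o$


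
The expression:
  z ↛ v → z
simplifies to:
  True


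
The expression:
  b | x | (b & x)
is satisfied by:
  {b: True, x: True}
  {b: True, x: False}
  {x: True, b: False}


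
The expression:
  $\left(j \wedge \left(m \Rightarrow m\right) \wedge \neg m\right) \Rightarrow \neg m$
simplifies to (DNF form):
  $\text{True}$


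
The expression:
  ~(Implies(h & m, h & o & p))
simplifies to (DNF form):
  (h & m & ~o) | (h & m & ~p)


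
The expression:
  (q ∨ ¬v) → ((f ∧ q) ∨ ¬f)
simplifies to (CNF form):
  q ∨ v ∨ ¬f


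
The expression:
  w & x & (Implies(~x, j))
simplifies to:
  w & x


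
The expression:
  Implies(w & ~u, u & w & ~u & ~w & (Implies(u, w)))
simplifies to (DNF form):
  u | ~w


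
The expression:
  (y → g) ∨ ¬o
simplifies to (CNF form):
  g ∨ ¬o ∨ ¬y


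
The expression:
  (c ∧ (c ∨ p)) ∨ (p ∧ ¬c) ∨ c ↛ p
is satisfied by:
  {c: True, p: True}
  {c: True, p: False}
  {p: True, c: False}


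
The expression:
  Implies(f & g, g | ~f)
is always true.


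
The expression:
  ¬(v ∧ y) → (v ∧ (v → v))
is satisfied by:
  {v: True}


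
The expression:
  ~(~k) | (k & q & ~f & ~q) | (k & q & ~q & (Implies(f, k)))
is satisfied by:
  {k: True}


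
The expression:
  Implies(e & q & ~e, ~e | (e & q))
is always true.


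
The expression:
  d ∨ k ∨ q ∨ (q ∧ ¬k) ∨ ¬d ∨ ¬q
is always true.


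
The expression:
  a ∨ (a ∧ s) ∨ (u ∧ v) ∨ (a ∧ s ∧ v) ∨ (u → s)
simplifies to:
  a ∨ s ∨ v ∨ ¬u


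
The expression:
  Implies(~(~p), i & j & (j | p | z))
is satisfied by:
  {i: True, j: True, p: False}
  {i: True, j: False, p: False}
  {j: True, i: False, p: False}
  {i: False, j: False, p: False}
  {i: True, p: True, j: True}


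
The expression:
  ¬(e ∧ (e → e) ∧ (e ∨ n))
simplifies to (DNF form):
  ¬e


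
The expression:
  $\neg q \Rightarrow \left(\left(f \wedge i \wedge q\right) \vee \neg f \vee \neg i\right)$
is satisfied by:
  {q: True, i: False, f: False}
  {q: False, i: False, f: False}
  {f: True, q: True, i: False}
  {f: True, q: False, i: False}
  {i: True, q: True, f: False}
  {i: True, q: False, f: False}
  {i: True, f: True, q: True}


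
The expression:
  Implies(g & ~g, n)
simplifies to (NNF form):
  True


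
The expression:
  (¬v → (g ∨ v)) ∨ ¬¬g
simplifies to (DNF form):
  g ∨ v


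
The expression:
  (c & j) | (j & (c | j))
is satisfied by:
  {j: True}


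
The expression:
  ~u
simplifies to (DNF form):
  ~u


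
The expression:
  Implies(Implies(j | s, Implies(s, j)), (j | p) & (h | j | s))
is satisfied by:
  {s: True, p: True, j: True, h: True}
  {s: True, p: True, j: True, h: False}
  {s: True, j: True, h: True, p: False}
  {s: True, j: True, h: False, p: False}
  {s: True, p: True, h: True, j: False}
  {s: True, p: True, h: False, j: False}
  {s: True, h: True, j: False, p: False}
  {s: True, h: False, j: False, p: False}
  {p: True, j: True, h: True, s: False}
  {p: True, j: True, h: False, s: False}
  {j: True, h: True, s: False, p: False}
  {j: True, s: False, h: False, p: False}
  {p: True, h: True, s: False, j: False}


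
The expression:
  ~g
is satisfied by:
  {g: False}


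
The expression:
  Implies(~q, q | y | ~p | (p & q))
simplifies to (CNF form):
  q | y | ~p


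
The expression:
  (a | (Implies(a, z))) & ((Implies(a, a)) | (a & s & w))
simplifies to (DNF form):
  True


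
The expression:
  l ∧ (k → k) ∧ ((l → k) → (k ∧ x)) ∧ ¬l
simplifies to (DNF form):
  False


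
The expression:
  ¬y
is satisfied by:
  {y: False}


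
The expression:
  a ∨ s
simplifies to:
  a ∨ s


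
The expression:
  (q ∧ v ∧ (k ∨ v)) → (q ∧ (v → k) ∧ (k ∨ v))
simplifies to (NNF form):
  k ∨ ¬q ∨ ¬v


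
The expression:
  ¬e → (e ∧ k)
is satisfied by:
  {e: True}


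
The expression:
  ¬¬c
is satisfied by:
  {c: True}


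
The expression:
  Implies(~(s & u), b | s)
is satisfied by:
  {b: True, s: True}
  {b: True, s: False}
  {s: True, b: False}


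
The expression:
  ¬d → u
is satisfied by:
  {d: True, u: True}
  {d: True, u: False}
  {u: True, d: False}


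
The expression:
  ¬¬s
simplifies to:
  s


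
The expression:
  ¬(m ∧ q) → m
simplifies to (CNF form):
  m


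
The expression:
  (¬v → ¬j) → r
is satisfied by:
  {r: True, j: True, v: False}
  {r: True, j: False, v: False}
  {r: True, v: True, j: True}
  {r: True, v: True, j: False}
  {j: True, v: False, r: False}


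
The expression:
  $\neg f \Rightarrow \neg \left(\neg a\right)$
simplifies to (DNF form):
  $a \vee f$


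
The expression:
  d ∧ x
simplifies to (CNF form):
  d ∧ x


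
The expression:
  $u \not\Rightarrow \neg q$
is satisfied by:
  {u: True, q: True}


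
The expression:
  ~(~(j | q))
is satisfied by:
  {q: True, j: True}
  {q: True, j: False}
  {j: True, q: False}


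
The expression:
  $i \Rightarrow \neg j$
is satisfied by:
  {i: False, j: False}
  {j: True, i: False}
  {i: True, j: False}


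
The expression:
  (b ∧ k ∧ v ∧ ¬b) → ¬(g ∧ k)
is always true.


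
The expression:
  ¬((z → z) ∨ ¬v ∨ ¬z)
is never true.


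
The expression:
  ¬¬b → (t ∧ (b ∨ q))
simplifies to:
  t ∨ ¬b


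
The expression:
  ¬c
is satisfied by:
  {c: False}


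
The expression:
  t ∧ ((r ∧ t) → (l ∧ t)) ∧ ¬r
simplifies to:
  t ∧ ¬r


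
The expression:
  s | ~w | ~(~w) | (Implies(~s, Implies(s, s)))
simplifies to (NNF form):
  True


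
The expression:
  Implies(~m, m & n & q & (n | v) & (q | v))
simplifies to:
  m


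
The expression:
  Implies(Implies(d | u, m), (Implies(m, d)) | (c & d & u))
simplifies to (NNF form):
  d | ~m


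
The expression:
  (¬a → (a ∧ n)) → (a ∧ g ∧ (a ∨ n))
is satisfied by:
  {g: True, a: False}
  {a: False, g: False}
  {a: True, g: True}


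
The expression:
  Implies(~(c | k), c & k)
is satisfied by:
  {k: True, c: True}
  {k: True, c: False}
  {c: True, k: False}


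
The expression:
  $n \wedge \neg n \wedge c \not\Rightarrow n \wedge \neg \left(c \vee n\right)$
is never true.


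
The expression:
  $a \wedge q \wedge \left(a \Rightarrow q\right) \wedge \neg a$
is never true.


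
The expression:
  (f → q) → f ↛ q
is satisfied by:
  {f: True, q: False}


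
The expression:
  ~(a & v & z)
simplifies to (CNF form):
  ~a | ~v | ~z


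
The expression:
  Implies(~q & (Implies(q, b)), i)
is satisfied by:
  {i: True, q: True}
  {i: True, q: False}
  {q: True, i: False}


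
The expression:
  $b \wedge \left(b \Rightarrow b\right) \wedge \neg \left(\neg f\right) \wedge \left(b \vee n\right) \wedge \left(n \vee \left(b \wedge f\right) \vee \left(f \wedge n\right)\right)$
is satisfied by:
  {b: True, f: True}


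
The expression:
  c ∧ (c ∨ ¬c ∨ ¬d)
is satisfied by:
  {c: True}


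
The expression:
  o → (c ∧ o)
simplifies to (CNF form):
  c ∨ ¬o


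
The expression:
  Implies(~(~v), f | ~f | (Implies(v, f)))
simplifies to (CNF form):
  True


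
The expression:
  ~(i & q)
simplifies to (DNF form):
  ~i | ~q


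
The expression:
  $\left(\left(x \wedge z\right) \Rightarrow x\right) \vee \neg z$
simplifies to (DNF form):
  $\text{True}$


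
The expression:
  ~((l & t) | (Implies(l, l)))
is never true.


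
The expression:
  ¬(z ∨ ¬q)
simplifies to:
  q ∧ ¬z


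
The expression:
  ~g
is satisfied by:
  {g: False}


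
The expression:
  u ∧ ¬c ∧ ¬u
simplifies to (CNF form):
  False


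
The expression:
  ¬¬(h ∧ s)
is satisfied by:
  {h: True, s: True}


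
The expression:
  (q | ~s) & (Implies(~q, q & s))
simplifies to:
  q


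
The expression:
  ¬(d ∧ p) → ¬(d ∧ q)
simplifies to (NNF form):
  p ∨ ¬d ∨ ¬q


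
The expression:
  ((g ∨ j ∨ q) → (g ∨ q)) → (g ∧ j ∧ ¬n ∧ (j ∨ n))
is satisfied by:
  {j: True, n: False, g: False, q: False}
  {g: True, j: True, n: False, q: False}
  {q: True, g: True, j: True, n: False}
  {j: True, n: True, q: False, g: False}


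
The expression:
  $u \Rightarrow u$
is always true.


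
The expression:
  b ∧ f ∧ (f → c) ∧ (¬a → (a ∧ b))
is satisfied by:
  {a: True, c: True, b: True, f: True}


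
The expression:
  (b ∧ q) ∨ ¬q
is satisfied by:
  {b: True, q: False}
  {q: False, b: False}
  {q: True, b: True}


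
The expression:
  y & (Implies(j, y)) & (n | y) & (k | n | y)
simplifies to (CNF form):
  y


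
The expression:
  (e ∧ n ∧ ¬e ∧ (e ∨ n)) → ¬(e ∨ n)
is always true.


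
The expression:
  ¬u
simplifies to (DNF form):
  ¬u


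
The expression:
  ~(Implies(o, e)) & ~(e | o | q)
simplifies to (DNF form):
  False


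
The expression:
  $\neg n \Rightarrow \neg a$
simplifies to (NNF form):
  $n \vee \neg a$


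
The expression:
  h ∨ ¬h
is always true.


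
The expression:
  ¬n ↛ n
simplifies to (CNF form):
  True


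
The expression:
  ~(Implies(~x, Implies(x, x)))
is never true.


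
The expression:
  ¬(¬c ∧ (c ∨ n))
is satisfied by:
  {c: True, n: False}
  {n: False, c: False}
  {n: True, c: True}


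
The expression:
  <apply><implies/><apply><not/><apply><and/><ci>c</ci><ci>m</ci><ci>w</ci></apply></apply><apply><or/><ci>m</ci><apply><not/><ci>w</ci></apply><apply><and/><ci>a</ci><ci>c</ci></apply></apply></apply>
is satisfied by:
  {c: True, m: True, a: True, w: False}
  {c: True, m: True, a: False, w: False}
  {m: True, a: True, w: False, c: False}
  {m: True, a: False, w: False, c: False}
  {c: True, a: True, w: False, m: False}
  {c: True, a: False, w: False, m: False}
  {a: True, c: False, w: False, m: False}
  {a: False, c: False, w: False, m: False}
  {c: True, m: True, w: True, a: True}
  {c: True, m: True, w: True, a: False}
  {m: True, w: True, a: True, c: False}
  {m: True, w: True, a: False, c: False}
  {c: True, w: True, a: True, m: False}


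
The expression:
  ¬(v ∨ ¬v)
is never true.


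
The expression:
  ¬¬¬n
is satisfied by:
  {n: False}


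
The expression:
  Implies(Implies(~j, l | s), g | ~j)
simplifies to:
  g | ~j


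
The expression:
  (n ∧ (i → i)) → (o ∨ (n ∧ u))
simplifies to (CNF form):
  o ∨ u ∨ ¬n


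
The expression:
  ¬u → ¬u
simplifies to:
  True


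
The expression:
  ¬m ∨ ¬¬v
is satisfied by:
  {v: True, m: False}
  {m: False, v: False}
  {m: True, v: True}


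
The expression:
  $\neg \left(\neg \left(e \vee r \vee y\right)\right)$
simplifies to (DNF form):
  $e \vee r \vee y$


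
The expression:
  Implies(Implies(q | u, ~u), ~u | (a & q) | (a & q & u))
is always true.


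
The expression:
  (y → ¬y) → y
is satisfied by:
  {y: True}


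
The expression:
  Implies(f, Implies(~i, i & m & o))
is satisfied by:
  {i: True, f: False}
  {f: False, i: False}
  {f: True, i: True}


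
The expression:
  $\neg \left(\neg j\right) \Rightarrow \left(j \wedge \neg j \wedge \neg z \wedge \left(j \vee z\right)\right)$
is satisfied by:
  {j: False}


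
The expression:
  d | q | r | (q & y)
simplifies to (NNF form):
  d | q | r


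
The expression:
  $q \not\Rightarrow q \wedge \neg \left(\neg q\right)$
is never true.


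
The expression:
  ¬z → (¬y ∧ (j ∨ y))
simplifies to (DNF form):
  z ∨ (j ∧ ¬y)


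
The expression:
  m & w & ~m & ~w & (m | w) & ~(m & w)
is never true.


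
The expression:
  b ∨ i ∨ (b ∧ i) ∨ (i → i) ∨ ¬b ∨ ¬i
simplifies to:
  True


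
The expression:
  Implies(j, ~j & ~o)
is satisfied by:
  {j: False}


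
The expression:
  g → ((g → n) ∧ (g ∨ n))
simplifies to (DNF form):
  n ∨ ¬g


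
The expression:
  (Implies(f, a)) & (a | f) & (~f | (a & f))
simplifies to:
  a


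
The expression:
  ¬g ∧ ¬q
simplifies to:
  ¬g ∧ ¬q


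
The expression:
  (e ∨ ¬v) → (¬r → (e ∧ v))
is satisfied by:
  {r: True, v: True}
  {r: True, v: False}
  {v: True, r: False}


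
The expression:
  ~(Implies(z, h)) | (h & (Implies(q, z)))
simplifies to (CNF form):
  (h | z) & (z | ~q)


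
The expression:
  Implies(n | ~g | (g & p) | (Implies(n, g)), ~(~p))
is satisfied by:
  {p: True}


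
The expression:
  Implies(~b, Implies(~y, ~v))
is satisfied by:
  {y: True, b: True, v: False}
  {y: True, v: False, b: False}
  {b: True, v: False, y: False}
  {b: False, v: False, y: False}
  {y: True, b: True, v: True}
  {y: True, v: True, b: False}
  {b: True, v: True, y: False}


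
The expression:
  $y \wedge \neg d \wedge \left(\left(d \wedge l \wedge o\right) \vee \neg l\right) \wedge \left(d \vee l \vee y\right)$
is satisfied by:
  {y: True, d: False, l: False}


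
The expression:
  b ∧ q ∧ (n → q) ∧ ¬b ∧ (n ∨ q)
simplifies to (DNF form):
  False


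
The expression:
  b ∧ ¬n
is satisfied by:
  {b: True, n: False}


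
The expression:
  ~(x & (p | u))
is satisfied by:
  {u: False, x: False, p: False}
  {p: True, u: False, x: False}
  {u: True, p: False, x: False}
  {p: True, u: True, x: False}
  {x: True, p: False, u: False}


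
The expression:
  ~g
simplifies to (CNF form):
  ~g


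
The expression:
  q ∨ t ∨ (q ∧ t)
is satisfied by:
  {t: True, q: True}
  {t: True, q: False}
  {q: True, t: False}


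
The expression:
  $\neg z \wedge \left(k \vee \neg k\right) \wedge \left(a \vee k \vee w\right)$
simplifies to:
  $\neg z \wedge \left(a \vee k \vee w\right)$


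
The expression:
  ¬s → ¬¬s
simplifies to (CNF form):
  s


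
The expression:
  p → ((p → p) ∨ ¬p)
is always true.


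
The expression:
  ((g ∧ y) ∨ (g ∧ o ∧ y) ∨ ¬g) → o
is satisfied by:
  {o: True, g: True, y: False}
  {o: True, y: False, g: False}
  {o: True, g: True, y: True}
  {o: True, y: True, g: False}
  {g: True, y: False, o: False}


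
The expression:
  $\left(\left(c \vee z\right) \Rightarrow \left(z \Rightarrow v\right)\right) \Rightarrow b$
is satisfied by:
  {b: True, z: True, v: False}
  {b: True, v: False, z: False}
  {b: True, z: True, v: True}
  {b: True, v: True, z: False}
  {z: True, v: False, b: False}


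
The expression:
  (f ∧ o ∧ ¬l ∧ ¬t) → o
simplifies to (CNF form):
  True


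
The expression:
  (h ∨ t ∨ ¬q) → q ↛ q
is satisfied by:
  {q: True, h: False, t: False}


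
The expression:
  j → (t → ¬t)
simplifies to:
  ¬j ∨ ¬t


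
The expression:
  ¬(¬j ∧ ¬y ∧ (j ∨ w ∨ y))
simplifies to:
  j ∨ y ∨ ¬w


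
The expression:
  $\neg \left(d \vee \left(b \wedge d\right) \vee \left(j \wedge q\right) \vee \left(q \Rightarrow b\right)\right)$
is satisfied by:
  {q: True, d: False, j: False, b: False}


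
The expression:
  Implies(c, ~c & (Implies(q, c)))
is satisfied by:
  {c: False}


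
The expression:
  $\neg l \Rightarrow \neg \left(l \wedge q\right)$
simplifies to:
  $\text{True}$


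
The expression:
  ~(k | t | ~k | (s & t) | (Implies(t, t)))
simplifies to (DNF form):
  False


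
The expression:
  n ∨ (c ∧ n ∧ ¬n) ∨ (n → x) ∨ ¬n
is always true.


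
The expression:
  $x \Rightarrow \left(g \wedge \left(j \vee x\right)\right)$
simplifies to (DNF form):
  $g \vee \neg x$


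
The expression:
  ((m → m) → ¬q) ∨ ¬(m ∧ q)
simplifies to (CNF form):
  ¬m ∨ ¬q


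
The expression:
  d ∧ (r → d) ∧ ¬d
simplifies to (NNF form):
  False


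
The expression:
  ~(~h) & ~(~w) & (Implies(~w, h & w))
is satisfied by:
  {h: True, w: True}


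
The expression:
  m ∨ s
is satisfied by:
  {m: True, s: True}
  {m: True, s: False}
  {s: True, m: False}


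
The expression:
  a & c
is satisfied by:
  {a: True, c: True}


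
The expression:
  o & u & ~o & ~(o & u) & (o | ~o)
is never true.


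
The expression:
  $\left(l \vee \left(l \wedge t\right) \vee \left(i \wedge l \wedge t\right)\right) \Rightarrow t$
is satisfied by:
  {t: True, l: False}
  {l: False, t: False}
  {l: True, t: True}


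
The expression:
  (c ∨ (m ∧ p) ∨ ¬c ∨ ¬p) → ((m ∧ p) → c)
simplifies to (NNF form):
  c ∨ ¬m ∨ ¬p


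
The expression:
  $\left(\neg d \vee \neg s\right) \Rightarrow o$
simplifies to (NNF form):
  $o \vee \left(d \wedge s\right)$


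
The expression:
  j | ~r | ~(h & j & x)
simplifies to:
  True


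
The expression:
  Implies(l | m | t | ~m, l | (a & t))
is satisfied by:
  {t: True, l: True, a: True}
  {t: True, l: True, a: False}
  {l: True, a: True, t: False}
  {l: True, a: False, t: False}
  {t: True, a: True, l: False}


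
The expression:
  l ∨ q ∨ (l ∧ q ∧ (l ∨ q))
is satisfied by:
  {q: True, l: True}
  {q: True, l: False}
  {l: True, q: False}


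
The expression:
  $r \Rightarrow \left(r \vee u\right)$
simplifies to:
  $\text{True}$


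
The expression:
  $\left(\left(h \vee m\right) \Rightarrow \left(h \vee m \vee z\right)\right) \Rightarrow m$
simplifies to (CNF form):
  $m$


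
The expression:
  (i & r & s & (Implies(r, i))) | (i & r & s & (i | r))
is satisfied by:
  {r: True, i: True, s: True}


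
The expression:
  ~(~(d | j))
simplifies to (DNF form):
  d | j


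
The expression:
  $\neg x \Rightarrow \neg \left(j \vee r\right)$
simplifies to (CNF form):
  $\left(x \vee \neg j\right) \wedge \left(x \vee \neg r\right)$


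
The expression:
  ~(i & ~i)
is always true.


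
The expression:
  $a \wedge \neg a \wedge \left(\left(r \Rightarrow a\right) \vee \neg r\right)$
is never true.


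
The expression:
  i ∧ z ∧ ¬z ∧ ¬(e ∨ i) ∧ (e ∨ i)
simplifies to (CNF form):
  False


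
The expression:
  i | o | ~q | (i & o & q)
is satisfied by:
  {i: True, o: True, q: False}
  {i: True, q: False, o: False}
  {o: True, q: False, i: False}
  {o: False, q: False, i: False}
  {i: True, o: True, q: True}
  {i: True, q: True, o: False}
  {o: True, q: True, i: False}


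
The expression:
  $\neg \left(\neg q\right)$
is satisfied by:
  {q: True}


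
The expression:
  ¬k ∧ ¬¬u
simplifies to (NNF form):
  u ∧ ¬k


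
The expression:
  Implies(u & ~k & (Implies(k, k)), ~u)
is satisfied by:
  {k: True, u: False}
  {u: False, k: False}
  {u: True, k: True}


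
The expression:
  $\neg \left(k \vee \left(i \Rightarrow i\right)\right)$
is never true.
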